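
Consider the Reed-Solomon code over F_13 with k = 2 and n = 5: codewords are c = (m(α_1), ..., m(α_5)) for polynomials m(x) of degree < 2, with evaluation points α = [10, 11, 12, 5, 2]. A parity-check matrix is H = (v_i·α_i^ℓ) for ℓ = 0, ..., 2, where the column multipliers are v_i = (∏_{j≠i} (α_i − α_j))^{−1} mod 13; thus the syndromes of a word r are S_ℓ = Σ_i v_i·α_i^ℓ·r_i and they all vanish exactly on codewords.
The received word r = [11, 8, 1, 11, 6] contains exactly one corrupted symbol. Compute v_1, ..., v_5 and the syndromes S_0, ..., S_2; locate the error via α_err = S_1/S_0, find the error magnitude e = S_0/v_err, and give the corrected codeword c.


S = (11, 6, 8), error at position 1, error magnitude e = 9, c = [2, 8, 1, 11, 6].

Step 1: column multipliers v_i = (∏_{j≠i}(α_i − α_j))^{−1} mod 13.
  i = 1 (α = 10): (10−11)(10−12)(10−5)(10−2) = (−1)·(−2)·5·8 = 80 ≡ 2, so v_1 = 2^{−1} = 7 (mod 13).
  i = 2 (α = 11): (11−10)(11−12)(11−5)(11−2) = 1·(−1)·6·9 = −54 ≡ 11, so v_2 = 11^{−1} = 6 (mod 13).
  i = 3 (α = 12): (12−10)(12−11)(12−5)(12−2) = 2·1·7·10 = 140 ≡ 10, so v_3 = 10^{−1} = 4 (mod 13).
  i = 4 (α = 5): (5−10)(5−11)(5−12)(5−2) = (−5)·(−6)·(−7)·3 = −630 ≡ 7, so v_4 = 7^{−1} = 2 (mod 13).
  i = 5 (α = 2): (2−10)(2−11)(2−12)(2−5) = (−8)·(−9)·(−10)·(−3) = 2160 ≡ 2, so v_5 = 2^{−1} = 7 (mod 13).
  v = [7, 6, 4, 2, 7].
Step 2: syndromes of r = [11, 8, 1, 11, 6] (all sums mod 13).
  S_0 = Σ v_i r_i = 7·11 + 6·8 + 4·1 + 2·11 + 7·6 = 193 ≡ 11.
  S_1 = Σ v_i α_i r_i = 7·10·11 + 6·11·8 + 4·12·1 + 2·5·11 + 7·2·6 = 1540 ≡ 6.
  α_i^2 mod 13 = [9, 4, 1, 12, 4].
  S_2 = Σ v_i α_i^2 r_i = 7·9·11 + 6·4·8 + 4·1·1 + 2·12·11 + 7·4·6 = 1321 ≡ 8.
  S = (11, 6, 8) ≠ 0, so r is not a codeword (an error is present).
Step 3: locate the error. For a single error e at position i, S_ℓ = v_i·e·α_i^ℓ, so α_err = S_1/S_0.
  S_0^{−1} = 11^{−1} = 6 (mod 13), so α_err = 6·6 = 36 ≡ 10 = α_1. Error position i = 1.
  Consistency check: S_2/S_1 = 8·11 = 88 ≡ 10 = α_err ✓ (single-error assumption holds).
Step 4: error magnitude e = S_0/v_1 = S_0·∏_{j≠1}(α_1 − α_j) = 11·2 = 22 ≡ 9 (mod 13).
Step 5: correct position 1: c_1 = r_1 − e = 11 − 9 ≡ 2 (mod 13). Hence c = [2, 8, 1, 11, 6].
  Check: interpolating c through the α_i gives m(x) = 7 + 6·x (degree < 2) with m(α_i) = c_i for every i, so c is indeed a codeword.


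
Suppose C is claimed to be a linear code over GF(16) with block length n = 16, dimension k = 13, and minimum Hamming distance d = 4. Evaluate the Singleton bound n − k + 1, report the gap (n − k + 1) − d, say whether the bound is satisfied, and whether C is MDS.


Singleton RHS = n − k + 1 = 4, slack = 0, bound satisfied, MDS.

Singleton bound: d ≤ n − k + 1.
Here n = 16, k = 13, so n − k + 1 = 4.
Given d = 4, check d ≤ 4: YES.
Slack = (n − k + 1) − d = 0.
The code is MDS (slack = 0).
Description: the claimed parameters are [16, 13, 4]_16; such a code would be MDS (meets Singleton bound).


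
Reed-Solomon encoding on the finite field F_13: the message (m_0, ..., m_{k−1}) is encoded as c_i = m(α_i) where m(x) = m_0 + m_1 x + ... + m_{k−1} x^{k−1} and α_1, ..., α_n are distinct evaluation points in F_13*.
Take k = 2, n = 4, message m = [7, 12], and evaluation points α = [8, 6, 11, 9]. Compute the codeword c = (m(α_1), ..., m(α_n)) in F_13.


c = [12, 1, 9, 11]

Message polynomial: m(x) = 7 + 12·x (mod 13).
For each evaluation point α_i, compute m(α_i) mod 13:
  α_1 = 8: Horner steps 12 → 12, so m(8) = 12.
  α_2 = 6: Horner steps 12 → 1, so m(6) = 1.
  α_3 = 11: Horner steps 12 → 9, so m(11) = 9.
  α_4 = 9: Horner steps 12 → 11, so m(9) = 11.
Codeword c = [12, 1, 9, 11] ∈ F_13^4.


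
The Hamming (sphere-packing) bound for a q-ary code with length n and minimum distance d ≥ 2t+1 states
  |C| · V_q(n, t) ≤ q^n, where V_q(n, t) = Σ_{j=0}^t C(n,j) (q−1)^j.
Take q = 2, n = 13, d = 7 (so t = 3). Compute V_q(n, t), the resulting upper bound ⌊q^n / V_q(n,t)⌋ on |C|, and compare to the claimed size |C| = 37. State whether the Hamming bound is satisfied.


V_q(n, t) = 378, q^n = 8192, Hamming bound = 21, |C| = 37 > bound (violated).

Step 1: Compute V_q(n, t) = Σ_{j=0}^3 C(n, j) (q−1)^j.
  j = 0: C(13,0)·(1)^0 = 1·1 = 1.
  j = 1: C(13,1)·(1)^1 = 13·1 = 13.
  j = 2: C(13,2)·(1)^2 = 78·1 = 78.
  j = 3: C(13,3)·(1)^3 = 286·1 = 286.
  V_q(n, t) = 1 + 13 + 78 + 286 = 378.
Step 2: q^n = 2^13 = 8192.
Step 3: Hamming bound ⌊q^n / V_q(n,t)⌋ = ⌊8192/378⌋ = 21.
Step 4: Compare |C| = 37 to 21: violated.
The claimed |C| lies above the Hamming bound, so no 2-ary code of length 13 with d ≥ 7 can have 37 codewords.


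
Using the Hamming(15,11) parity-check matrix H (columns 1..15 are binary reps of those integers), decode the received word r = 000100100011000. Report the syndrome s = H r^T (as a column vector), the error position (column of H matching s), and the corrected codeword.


s = (0, 1, 0, 0)^T, error position = 4, corrected codeword c = 000000100011000

Compute s = H r^T mod 2 one row at a time:
  s_1 = 0 + 0 + 0 + 1 + 1 + 0 + 0 + 0 = 2 ≡ 0 (mod 2).
  s_2 = 1 + 0 + 0 + 1 + 1 + 0 + 0 + 0 = 3 ≡ 1 (mod 2).
  s_3 = 0 + 0 + 0 + 1 + 0 + 1 + 0 + 0 = 2 ≡ 0 (mod 2).
  s_4 = 0 + 0 + 0 + 1 + 0 + 1 + 0 + 0 = 2 ≡ 0 (mod 2).
s = (0, 1, 0, 0)^T — this equals column 4 of H (binary 0100), so error is at position 4.
Correct: flip bit 4 of r = 000100100011000 to get c = 000000100011000.


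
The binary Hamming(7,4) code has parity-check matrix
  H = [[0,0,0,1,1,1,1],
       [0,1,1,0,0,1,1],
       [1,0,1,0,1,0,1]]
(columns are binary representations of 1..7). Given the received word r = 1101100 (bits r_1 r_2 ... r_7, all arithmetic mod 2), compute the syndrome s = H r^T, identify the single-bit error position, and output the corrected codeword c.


s = (0, 1, 0)^T, error position = 2, corrected codeword c = 1001100

Compute s = H r^T mod 2 one row at a time:
  s_1 = 1 + 1 + 0 + 0 = 2 ≡ 0 (mod 2).
  s_2 = 1 + 0 + 0 + 0 = 1 ≡ 1 (mod 2).
  s_3 = 1 + 0 + 1 + 0 = 2 ≡ 0 (mod 2).
s = (0, 1, 0)^T — this equals column 2 of H (binary 010), so error is at position 2.
Correct: flip bit 2 of r = 1101100 to get c = 1001100.


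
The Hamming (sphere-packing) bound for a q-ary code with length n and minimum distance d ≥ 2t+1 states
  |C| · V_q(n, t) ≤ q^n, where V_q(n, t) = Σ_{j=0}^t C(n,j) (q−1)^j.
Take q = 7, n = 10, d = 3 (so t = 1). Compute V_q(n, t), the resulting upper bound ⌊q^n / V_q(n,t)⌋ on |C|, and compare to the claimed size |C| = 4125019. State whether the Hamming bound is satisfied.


V_q(n, t) = 61, q^n = 282475249, Hamming bound = 4630741, |C| = 4125019 ≤ bound (satisfied).

Step 1: Compute V_q(n, t) = Σ_{j=0}^1 C(n, j) (q−1)^j.
  j = 0: C(10,0)·(6)^0 = 1·1 = 1.
  j = 1: C(10,1)·(6)^1 = 10·6 = 60.
  V_q(n, t) = 1 + 60 = 61.
Step 2: q^n = 7^10 = 282475249.
Step 3: Hamming bound ⌊q^n / V_q(n,t)⌋ = ⌊282475249/61⌋ = 4630741.
Step 4: Compare |C| = 4125019 to 4630741: satisfied.
The claimed |C| lies below the Hamming bound.


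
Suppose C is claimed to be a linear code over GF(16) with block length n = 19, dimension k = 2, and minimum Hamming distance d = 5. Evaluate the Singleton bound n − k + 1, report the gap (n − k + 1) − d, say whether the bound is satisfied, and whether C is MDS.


Singleton RHS = n − k + 1 = 18, slack = 13, bound satisfied, not MDS.

Singleton bound: d ≤ n − k + 1.
Here n = 19, k = 2, so n − k + 1 = 18.
Given d = 5, check d ≤ 18: YES.
Slack = (n − k + 1) − d = 13.
The code is NOT MDS (slack = 13 > 0).
Description: the claimed parameters are [19, 2, 5]_16; such a code would be non-MDS.


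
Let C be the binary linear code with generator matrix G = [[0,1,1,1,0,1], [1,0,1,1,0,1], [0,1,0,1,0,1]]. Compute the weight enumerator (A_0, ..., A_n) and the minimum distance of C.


Weight distribution: A_0 = 1, A_1 = 1, A_2 = 1, A_3 = 3, A_4 = 2. Minimum distance d = 1.

Enumerate all 2^3 = 8 messages m ∈ F_2^3.
For each, compute codeword c = mG in F_2^6, then tally its weight.
  m = 000 → c = 000000, weight = 0.
  m = 100 → c = 011101, weight = 4.
  m = 010 → c = 101101, weight = 4.
  m = 110 → c = 110000, weight = 2.
  m = 001 → c = 010101, weight = 3.
  m = 101 → c = 001000, weight = 1.
  m = 011 → c = 111000, weight = 3.
  m = 111 → c = 100101, weight = 3.
Tally weights:
  weight 0: 1 codewords.
  weight 1: 1 codewords.
  weight 2: 1 codewords.
  weight 3: 3 codewords.
  weight 4: 2 codewords.
Minimum distance d = smallest w > 0 with A_w > 0 = 1.
Sanity: Σ A_w = 8 = 2^3 = 8 ✓.


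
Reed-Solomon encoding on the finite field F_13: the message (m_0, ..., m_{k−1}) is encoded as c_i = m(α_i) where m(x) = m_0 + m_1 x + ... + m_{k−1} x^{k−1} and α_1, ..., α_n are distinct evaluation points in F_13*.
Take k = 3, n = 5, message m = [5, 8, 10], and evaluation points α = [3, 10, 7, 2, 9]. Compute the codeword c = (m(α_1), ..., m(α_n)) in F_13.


c = [2, 6, 5, 9, 3]

Message polynomial: m(x) = 5 + 8·x + 10·x^2 (mod 13).
For each evaluation point α_i, compute m(α_i) mod 13:
  α_1 = 3: Horner steps 10 → 12 → 2, so m(3) = 2.
  α_2 = 10: Horner steps 10 → 4 → 6, so m(10) = 6.
  α_3 = 7: Horner steps 10 → 0 → 5, so m(7) = 5.
  α_4 = 2: Horner steps 10 → 2 → 9, so m(2) = 9.
  α_5 = 9: Horner steps 10 → 7 → 3, so m(9) = 3.
Codeword c = [2, 6, 5, 9, 3] ∈ F_13^5.


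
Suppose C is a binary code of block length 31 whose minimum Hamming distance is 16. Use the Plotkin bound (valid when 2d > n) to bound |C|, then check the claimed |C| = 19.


Plotkin bound M ≤ 32; given |C| = 19 ≤ bound (satisfied).

Check applicability: 2d = 32, n = 31.
2d − n = 1 > 0, so Plotkin applies.
Compute d/(2d−n) = 16/1 ≈ 16.0000.
⌊d/(2d−n)⌋ = 16.
Plotkin bound: M ≤ 2·16 = 32.
Given |C| = 19, check: satisfied.
This |C| is below the Plotkin bound.


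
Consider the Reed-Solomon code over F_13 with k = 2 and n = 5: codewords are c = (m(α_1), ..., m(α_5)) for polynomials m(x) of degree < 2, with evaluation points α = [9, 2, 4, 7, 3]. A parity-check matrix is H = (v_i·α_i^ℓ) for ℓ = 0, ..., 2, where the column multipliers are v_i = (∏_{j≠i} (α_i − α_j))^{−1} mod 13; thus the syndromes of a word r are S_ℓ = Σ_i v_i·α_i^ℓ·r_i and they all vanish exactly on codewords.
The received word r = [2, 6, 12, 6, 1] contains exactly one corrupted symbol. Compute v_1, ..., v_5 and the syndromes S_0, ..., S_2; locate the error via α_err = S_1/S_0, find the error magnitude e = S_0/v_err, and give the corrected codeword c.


S = (11, 9, 5), error at position 2, error magnitude e = 3, c = [2, 3, 12, 6, 1].

Step 1: column multipliers v_i = (∏_{j≠i}(α_i − α_j))^{−1} mod 13.
  i = 1 (α = 9): (9−2)(9−4)(9−7)(9−3) = 7·5·2·6 = 420 ≡ 4, so v_1 = 4^{−1} = 10 (mod 13).
  i = 2 (α = 2): (2−9)(2−4)(2−7)(2−3) = (−7)·(−2)·(−5)·(−1) = 70 ≡ 5, so v_2 = 5^{−1} = 8 (mod 13).
  i = 3 (α = 4): (4−9)(4−2)(4−7)(4−3) = (−5)·2·(−3)·1 = 30 ≡ 4, so v_3 = 4^{−1} = 10 (mod 13).
  i = 4 (α = 7): (7−9)(7−2)(7−4)(7−3) = (−2)·5·3·4 = −120 ≡ 10, so v_4 = 10^{−1} = 4 (mod 13).
  i = 5 (α = 3): (3−9)(3−2)(3−4)(3−7) = (−6)·1·(−1)·(−4) = −24 ≡ 2, so v_5 = 2^{−1} = 7 (mod 13).
  v = [10, 8, 10, 4, 7].
Step 2: syndromes of r = [2, 6, 12, 6, 1] (all sums mod 13).
  S_0 = Σ v_i r_i = 10·2 + 8·6 + 10·12 + 4·6 + 7·1 = 219 ≡ 11.
  S_1 = Σ v_i α_i r_i = 10·9·2 + 8·2·6 + 10·4·12 + 4·7·6 + 7·3·1 = 945 ≡ 9.
  α_i^2 mod 13 = [3, 4, 3, 10, 9].
  S_2 = Σ v_i α_i^2 r_i = 10·3·2 + 8·4·6 + 10·3·12 + 4·10·6 + 7·9·1 = 915 ≡ 5.
  S = (11, 9, 5) ≠ 0, so r is not a codeword (an error is present).
Step 3: locate the error. For a single error e at position i, S_ℓ = v_i·e·α_i^ℓ, so α_err = S_1/S_0.
  S_0^{−1} = 11^{−1} = 6 (mod 13), so α_err = 9·6 = 54 ≡ 2 = α_2. Error position i = 2.
  Consistency check: S_2/S_1 = 5·3 = 15 ≡ 2 = α_err ✓ (single-error assumption holds).
Step 4: error magnitude e = S_0/v_2 = S_0·∏_{j≠2}(α_2 − α_j) = 11·5 = 55 ≡ 3 (mod 13).
Step 5: correct position 2: c_2 = r_2 − e = 6 − 3 ≡ 3 (mod 13). Hence c = [2, 3, 12, 6, 1].
  Check: interpolating c through the α_i gives m(x) = 7 + 11·x (degree < 2) with m(α_i) = c_i for every i, so c is indeed a codeword.


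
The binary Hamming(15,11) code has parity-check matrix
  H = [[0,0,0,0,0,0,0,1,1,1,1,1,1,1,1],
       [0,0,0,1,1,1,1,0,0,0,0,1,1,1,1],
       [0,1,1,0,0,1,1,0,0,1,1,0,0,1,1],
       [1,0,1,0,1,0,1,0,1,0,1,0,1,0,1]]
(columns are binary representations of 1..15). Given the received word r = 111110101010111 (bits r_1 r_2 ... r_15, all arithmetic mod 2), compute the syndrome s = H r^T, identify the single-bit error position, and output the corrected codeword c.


s = (1, 0, 0, 0)^T, error position = 8, corrected codeword c = 111110111010111

Compute s = H r^T mod 2 one row at a time:
  s_1 = 0 + 1 + 0 + 1 + 0 + 1 + 1 + 1 = 5 ≡ 1 (mod 2).
  s_2 = 1 + 1 + 0 + 1 + 0 + 1 + 1 + 1 = 6 ≡ 0 (mod 2).
  s_3 = 1 + 1 + 0 + 1 + 0 + 1 + 1 + 1 = 6 ≡ 0 (mod 2).
  s_4 = 1 + 1 + 1 + 1 + 1 + 1 + 1 + 1 = 8 ≡ 0 (mod 2).
s = (1, 0, 0, 0)^T — this equals column 8 of H (binary 1000), so error is at position 8.
Correct: flip bit 8 of r = 111110101010111 to get c = 111110111010111.


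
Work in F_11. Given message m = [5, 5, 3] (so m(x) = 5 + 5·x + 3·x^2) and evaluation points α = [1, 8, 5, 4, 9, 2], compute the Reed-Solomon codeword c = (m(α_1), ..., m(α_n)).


c = [2, 6, 6, 7, 7, 5]

Message polynomial: m(x) = 5 + 5·x + 3·x^2 (mod 11).
For each evaluation point α_i, compute m(α_i) mod 11:
  α_1 = 1: Horner steps 3 → 8 → 2, so m(1) = 2.
  α_2 = 8: Horner steps 3 → 7 → 6, so m(8) = 6.
  α_3 = 5: Horner steps 3 → 9 → 6, so m(5) = 6.
  α_4 = 4: Horner steps 3 → 6 → 7, so m(4) = 7.
  α_5 = 9: Horner steps 3 → 10 → 7, so m(9) = 7.
  α_6 = 2: Horner steps 3 → 0 → 5, so m(2) = 5.
Codeword c = [2, 6, 6, 7, 7, 5] ∈ F_11^6.


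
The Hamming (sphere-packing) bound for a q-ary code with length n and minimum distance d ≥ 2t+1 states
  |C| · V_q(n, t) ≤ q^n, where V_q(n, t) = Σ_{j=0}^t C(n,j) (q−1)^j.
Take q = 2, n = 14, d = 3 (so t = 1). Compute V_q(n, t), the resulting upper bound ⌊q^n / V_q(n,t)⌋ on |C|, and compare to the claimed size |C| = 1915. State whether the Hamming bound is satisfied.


V_q(n, t) = 15, q^n = 16384, Hamming bound = 1092, |C| = 1915 > bound (violated).

Step 1: Compute V_q(n, t) = Σ_{j=0}^1 C(n, j) (q−1)^j.
  j = 0: C(14,0)·(1)^0 = 1·1 = 1.
  j = 1: C(14,1)·(1)^1 = 14·1 = 14.
  V_q(n, t) = 1 + 14 = 15.
Step 2: q^n = 2^14 = 16384.
Step 3: Hamming bound ⌊q^n / V_q(n,t)⌋ = ⌊16384/15⌋ = 1092.
Step 4: Compare |C| = 1915 to 1092: violated.
The claimed |C| lies above the Hamming bound, so no 2-ary code of length 14 with d ≥ 3 can have 1915 codewords.


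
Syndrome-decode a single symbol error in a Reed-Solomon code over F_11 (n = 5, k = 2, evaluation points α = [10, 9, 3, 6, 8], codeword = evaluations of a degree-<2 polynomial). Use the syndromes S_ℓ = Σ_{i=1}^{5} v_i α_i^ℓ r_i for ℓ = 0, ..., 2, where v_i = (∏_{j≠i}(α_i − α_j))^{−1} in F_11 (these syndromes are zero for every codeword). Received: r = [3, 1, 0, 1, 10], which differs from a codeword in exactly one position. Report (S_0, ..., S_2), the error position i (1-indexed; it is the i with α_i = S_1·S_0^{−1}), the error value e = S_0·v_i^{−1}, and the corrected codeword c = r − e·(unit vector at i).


S = (10, 5, 8), error at position 4, error magnitude e = 6, c = [3, 1, 0, 6, 10].

Step 1: column multipliers v_i = (∏_{j≠i}(α_i − α_j))^{−1} mod 11.
  i = 1 (α = 10): (10−9)(10−3)(10−6)(10−8) = 1·7·4·2 = 56 ≡ 1, so v_1 = 1^{−1} = 1 (mod 11).
  i = 2 (α = 9): (9−10)(9−3)(9−6)(9−8) = (−1)·6·3·1 = −18 ≡ 4, so v_2 = 4^{−1} = 3 (mod 11).
  i = 3 (α = 3): (3−10)(3−9)(3−6)(3−8) = (−7)·(−6)·(−3)·(−5) = 630 ≡ 3, so v_3 = 3^{−1} = 4 (mod 11).
  i = 4 (α = 6): (6−10)(6−9)(6−3)(6−8) = (−4)·(−3)·3·(−2) = −72 ≡ 5, so v_4 = 5^{−1} = 9 (mod 11).
  i = 5 (α = 8): (8−10)(8−9)(8−3)(8−6) = (−2)·(−1)·5·2 = 20 ≡ 9, so v_5 = 9^{−1} = 5 (mod 11).
  v = [1, 3, 4, 9, 5].
Step 2: syndromes of r = [3, 1, 0, 1, 10] (all sums mod 11).
  S_0 = Σ v_i r_i = 1·3 + 3·1 + 4·0 + 9·1 + 5·10 = 65 ≡ 10.
  S_1 = Σ v_i α_i r_i = 1·10·3 + 3·9·1 + 4·3·0 + 9·6·1 + 5·8·10 = 511 ≡ 5.
  α_i^2 mod 11 = [1, 4, 9, 3, 9].
  S_2 = Σ v_i α_i^2 r_i = 1·1·3 + 3·4·1 + 4·9·0 + 9·3·1 + 5·9·10 = 492 ≡ 8.
  S = (10, 5, 8) ≠ 0, so r is not a codeword (an error is present).
Step 3: locate the error. For a single error e at position i, S_ℓ = v_i·e·α_i^ℓ, so α_err = S_1/S_0.
  S_0^{−1} = 10^{−1} = 10 (mod 11), so α_err = 5·10 = 50 ≡ 6 = α_4. Error position i = 4.
  Consistency check: S_2/S_1 = 8·9 = 72 ≡ 6 = α_err ✓ (single-error assumption holds).
Step 4: error magnitude e = S_0/v_4 = S_0·∏_{j≠4}(α_4 − α_j) = 10·5 = 50 ≡ 6 (mod 11).
Step 5: correct position 4: c_4 = r_4 − e = 1 − 6 ≡ 6 (mod 11). Hence c = [3, 1, 0, 6, 10].
  Check: interpolating c through the α_i gives m(x) = 5 + 2·x (degree < 2) with m(α_i) = c_i for every i, so c is indeed a codeword.


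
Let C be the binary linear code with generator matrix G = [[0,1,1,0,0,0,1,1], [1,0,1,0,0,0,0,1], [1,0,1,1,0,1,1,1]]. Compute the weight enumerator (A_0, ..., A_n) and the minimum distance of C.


Weight distribution: A_0 = 1, A_3 = 3, A_4 = 2, A_5 = 1, A_6 = 1. Minimum distance d = 3.

Enumerate all 2^3 = 8 messages m ∈ F_2^3.
For each, compute codeword c = mG in F_2^8, then tally its weight.
  m = 000 → c = 00000000, weight = 0.
  m = 100 → c = 01100011, weight = 4.
  m = 010 → c = 10100001, weight = 3.
  m = 110 → c = 11000010, weight = 3.
  m = 001 → c = 10110111, weight = 6.
  m = 101 → c = 11010100, weight = 4.
  m = 011 → c = 00010110, weight = 3.
  m = 111 → c = 01110101, weight = 5.
Tally weights:
  weight 0: 1 codewords.
  weight 3: 3 codewords.
  weight 4: 2 codewords.
  weight 5: 1 codewords.
  weight 6: 1 codewords.
Minimum distance d = smallest w > 0 with A_w > 0 = 3.
Sanity: Σ A_w = 8 = 2^3 = 8 ✓.


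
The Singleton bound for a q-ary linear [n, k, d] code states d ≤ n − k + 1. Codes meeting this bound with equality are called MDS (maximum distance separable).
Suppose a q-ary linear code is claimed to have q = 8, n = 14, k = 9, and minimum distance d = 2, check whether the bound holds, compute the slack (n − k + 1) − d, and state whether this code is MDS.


Singleton RHS = n − k + 1 = 6, slack = 4, bound satisfied, not MDS.

Singleton bound: d ≤ n − k + 1.
Here n = 14, k = 9, so n − k + 1 = 6.
Given d = 2, check d ≤ 6: YES.
Slack = (n − k + 1) − d = 4.
The code is NOT MDS (slack = 4 > 0).
Description: the claimed parameters are [14, 9, 2]_8; such a code would be non-MDS.


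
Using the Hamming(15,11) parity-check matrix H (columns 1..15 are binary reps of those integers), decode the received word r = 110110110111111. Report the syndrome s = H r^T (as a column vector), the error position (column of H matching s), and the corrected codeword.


s = (1, 1, 0, 0)^T, error position = 12, corrected codeword c = 110110110110111

Compute s = H r^T mod 2 one row at a time:
  s_1 = 1 + 0 + 1 + 1 + 1 + 1 + 1 + 1 = 7 ≡ 1 (mod 2).
  s_2 = 1 + 1 + 0 + 1 + 1 + 1 + 1 + 1 = 7 ≡ 1 (mod 2).
  s_3 = 1 + 0 + 0 + 1 + 1 + 1 + 1 + 1 = 6 ≡ 0 (mod 2).
  s_4 = 1 + 0 + 1 + 1 + 0 + 1 + 1 + 1 = 6 ≡ 0 (mod 2).
s = (1, 1, 0, 0)^T — this equals column 12 of H (binary 1100), so error is at position 12.
Correct: flip bit 12 of r = 110110110111111 to get c = 110110110110111.


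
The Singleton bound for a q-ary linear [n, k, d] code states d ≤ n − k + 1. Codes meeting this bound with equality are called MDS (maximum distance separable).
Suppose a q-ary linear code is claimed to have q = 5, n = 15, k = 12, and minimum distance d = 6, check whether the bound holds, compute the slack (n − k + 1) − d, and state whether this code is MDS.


Singleton RHS = n − k + 1 = 4, slack = -2, bound violated (no such code; not MDS).

Singleton bound: d ≤ n − k + 1.
Here n = 15, k = 12, so n − k + 1 = 4.
Given d = 6, check d ≤ 4: NO.
Slack = (n − k + 1) − d = -2.
The slack is negative: d = 6 exceeds n − k + 1 = 4 by 2, so the Singleton bound is violated and no linear [15, 12, 6]_5 code can exist. In particular it is not MDS (MDS requires d = n − k + 1 exactly).
Description: the claimed parameters are [15, 12, 6]_5; such a code would be impossible (violates the Singleton bound).


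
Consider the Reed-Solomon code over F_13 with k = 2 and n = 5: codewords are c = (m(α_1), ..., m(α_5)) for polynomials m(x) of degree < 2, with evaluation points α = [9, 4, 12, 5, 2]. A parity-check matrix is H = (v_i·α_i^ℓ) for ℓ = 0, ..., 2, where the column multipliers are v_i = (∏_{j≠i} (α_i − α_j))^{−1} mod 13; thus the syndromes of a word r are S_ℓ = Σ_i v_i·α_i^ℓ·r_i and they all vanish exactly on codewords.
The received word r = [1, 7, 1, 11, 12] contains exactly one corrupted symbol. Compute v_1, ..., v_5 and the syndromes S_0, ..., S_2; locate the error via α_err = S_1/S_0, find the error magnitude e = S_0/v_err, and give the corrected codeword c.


S = (9, 4, 9), error at position 3, error magnitude e = 1, c = [1, 7, 0, 11, 12].

Step 1: column multipliers v_i = (∏_{j≠i}(α_i − α_j))^{−1} mod 13.
  i = 1 (α = 9): (9−4)(9−12)(9−5)(9−2) = 5·(−3)·4·7 = −420 ≡ 9, so v_1 = 9^{−1} = 3 (mod 13).
  i = 2 (α = 4): (4−9)(4−12)(4−5)(4−2) = (−5)·(−8)·(−1)·2 = −80 ≡ 11, so v_2 = 11^{−1} = 6 (mod 13).
  i = 3 (α = 12): (12−9)(12−4)(12−5)(12−2) = 3·8·7·10 = 1680 ≡ 3, so v_3 = 3^{−1} = 9 (mod 13).
  i = 4 (α = 5): (5−9)(5−4)(5−12)(5−2) = (−4)·1·(−7)·3 = 84 ≡ 6, so v_4 = 6^{−1} = 11 (mod 13).
  i = 5 (α = 2): (2−9)(2−4)(2−12)(2−5) = (−7)·(−2)·(−10)·(−3) = 420 ≡ 4, so v_5 = 4^{−1} = 10 (mod 13).
  v = [3, 6, 9, 11, 10].
Step 2: syndromes of r = [1, 7, 1, 11, 12] (all sums mod 13).
  S_0 = Σ v_i r_i = 3·1 + 6·7 + 9·1 + 11·11 + 10·12 = 295 ≡ 9.
  S_1 = Σ v_i α_i r_i = 3·9·1 + 6·4·7 + 9·12·1 + 11·5·11 + 10·2·12 = 1148 ≡ 4.
  α_i^2 mod 13 = [3, 3, 1, 12, 4].
  S_2 = Σ v_i α_i^2 r_i = 3·3·1 + 6·3·7 + 9·1·1 + 11·12·11 + 10·4·12 = 2076 ≡ 9.
  S = (9, 4, 9) ≠ 0, so r is not a codeword (an error is present).
Step 3: locate the error. For a single error e at position i, S_ℓ = v_i·e·α_i^ℓ, so α_err = S_1/S_0.
  S_0^{−1} = 9^{−1} = 3 (mod 13), so α_err = 4·3 = 12 ≡ 12 = α_3. Error position i = 3.
  Consistency check: S_2/S_1 = 9·10 = 90 ≡ 12 = α_err ✓ (single-error assumption holds).
Step 4: error magnitude e = S_0/v_3 = S_0·∏_{j≠3}(α_3 − α_j) = 9·3 = 27 ≡ 1 (mod 13).
Step 5: correct position 3: c_3 = r_3 − e = 1 − 1 ≡ 0 (mod 13). Hence c = [1, 7, 0, 11, 12].
  Check: interpolating c through the α_i gives m(x) = 4 + 4·x (degree < 2) with m(α_i) = c_i for every i, so c is indeed a codeword.


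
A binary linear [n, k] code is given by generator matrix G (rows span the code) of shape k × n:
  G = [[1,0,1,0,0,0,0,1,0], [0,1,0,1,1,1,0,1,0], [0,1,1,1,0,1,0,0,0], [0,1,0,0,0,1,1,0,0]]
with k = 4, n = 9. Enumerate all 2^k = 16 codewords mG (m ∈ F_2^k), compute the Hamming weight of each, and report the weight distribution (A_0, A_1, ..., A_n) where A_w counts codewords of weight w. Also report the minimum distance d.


Weight distribution: A_0 = 1, A_2 = 1, A_3 = 4, A_4 = 3, A_5 = 4, A_6 = 3. Minimum distance d = 2.

Enumerate all 2^4 = 16 messages m ∈ F_2^4.
For each, compute codeword c = mG in F_2^9, then tally its weight.
  m = 0000 → c = 000000000, weight = 0.
  m = 1000 → c = 101000010, weight = 3.
  m = 0100 → c = 010111010, weight = 5.
  m = 1100 → c = 111111000, weight = 6.
  m = 0010 → c = 011101000, weight = 4.
  m = 1010 → c = 110101010, weight = 5.
  m = 0110 → c = 001010010, weight = 3.
  m = 1110 → c = 100010000, weight = 2.
  m = 0001 → c = 010001100, weight = 3.
  m = 1001 → c = 111001110, weight = 6.
  m = 0101 → c = 000110110, weight = 4.
  m = 1101 → c = 101110100, weight = 5.
  m = 0011 → c = 001100100, weight = 3.
  m = 1011 → c = 100100110, weight = 4.
  m = 0111 → c = 011011110, weight = 6.
  m = 1111 → c = 110011100, weight = 5.
Tally weights:
  weight 0: 1 codewords.
  weight 2: 1 codewords.
  weight 3: 4 codewords.
  weight 4: 3 codewords.
  weight 5: 4 codewords.
  weight 6: 3 codewords.
Minimum distance d = smallest w > 0 with A_w > 0 = 2.
Sanity: Σ A_w = 16 = 2^4 = 16 ✓.


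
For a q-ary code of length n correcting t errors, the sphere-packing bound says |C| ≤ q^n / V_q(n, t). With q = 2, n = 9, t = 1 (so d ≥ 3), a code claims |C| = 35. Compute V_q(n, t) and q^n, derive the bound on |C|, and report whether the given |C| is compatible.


V_q(n, t) = 10, q^n = 512, Hamming bound = 51, |C| = 35 ≤ bound (satisfied).

Step 1: Compute V_q(n, t) = Σ_{j=0}^1 C(n, j) (q−1)^j.
  j = 0: C(9,0)·(1)^0 = 1·1 = 1.
  j = 1: C(9,1)·(1)^1 = 9·1 = 9.
  V_q(n, t) = 1 + 9 = 10.
Step 2: q^n = 2^9 = 512.
Step 3: Hamming bound ⌊q^n / V_q(n,t)⌋ = ⌊512/10⌋ = 51.
Step 4: Compare |C| = 35 to 51: satisfied.
The claimed |C| lies below the Hamming bound.


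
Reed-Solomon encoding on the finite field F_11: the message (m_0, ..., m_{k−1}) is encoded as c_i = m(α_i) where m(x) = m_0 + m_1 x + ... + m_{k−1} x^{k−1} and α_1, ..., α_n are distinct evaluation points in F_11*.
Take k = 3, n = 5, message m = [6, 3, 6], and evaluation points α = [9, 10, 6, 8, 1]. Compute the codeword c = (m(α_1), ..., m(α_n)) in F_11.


c = [2, 9, 9, 7, 4]

Message polynomial: m(x) = 6 + 3·x + 6·x^2 (mod 11).
For each evaluation point α_i, compute m(α_i) mod 11:
  α_1 = 9: Horner steps 6 → 2 → 2, so m(9) = 2.
  α_2 = 10: Horner steps 6 → 8 → 9, so m(10) = 9.
  α_3 = 6: Horner steps 6 → 6 → 9, so m(6) = 9.
  α_4 = 8: Horner steps 6 → 7 → 7, so m(8) = 7.
  α_5 = 1: Horner steps 6 → 9 → 4, so m(1) = 4.
Codeword c = [2, 9, 9, 7, 4] ∈ F_11^5.


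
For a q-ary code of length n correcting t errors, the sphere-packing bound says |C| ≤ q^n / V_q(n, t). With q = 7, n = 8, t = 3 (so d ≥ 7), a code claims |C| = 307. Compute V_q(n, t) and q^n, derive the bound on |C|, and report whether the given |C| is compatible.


V_q(n, t) = 13153, q^n = 5764801, Hamming bound = 438, |C| = 307 ≤ bound (satisfied).

Step 1: Compute V_q(n, t) = Σ_{j=0}^3 C(n, j) (q−1)^j.
  j = 0: C(8,0)·(6)^0 = 1·1 = 1.
  j = 1: C(8,1)·(6)^1 = 8·6 = 48.
  j = 2: C(8,2)·(6)^2 = 28·36 = 1008.
  j = 3: C(8,3)·(6)^3 = 56·216 = 12096.
  V_q(n, t) = 1 + 48 + 1008 + 12096 = 13153.
Step 2: q^n = 7^8 = 5764801.
Step 3: Hamming bound ⌊q^n / V_q(n,t)⌋ = ⌊5764801/13153⌋ = 438.
Step 4: Compare |C| = 307 to 438: satisfied.
The claimed |C| lies below the Hamming bound.


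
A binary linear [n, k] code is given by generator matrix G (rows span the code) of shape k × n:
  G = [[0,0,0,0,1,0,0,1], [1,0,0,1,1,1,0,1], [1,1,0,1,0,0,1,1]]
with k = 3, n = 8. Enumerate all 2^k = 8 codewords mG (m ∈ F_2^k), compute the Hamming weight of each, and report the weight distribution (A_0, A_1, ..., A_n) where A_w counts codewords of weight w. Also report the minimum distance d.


Weight distribution: A_0 = 1, A_2 = 1, A_3 = 1, A_4 = 2, A_5 = 3. Minimum distance d = 2.

Enumerate all 2^3 = 8 messages m ∈ F_2^3.
For each, compute codeword c = mG in F_2^8, then tally its weight.
  m = 000 → c = 00000000, weight = 0.
  m = 100 → c = 00001001, weight = 2.
  m = 010 → c = 10011101, weight = 5.
  m = 110 → c = 10010100, weight = 3.
  m = 001 → c = 11010011, weight = 5.
  m = 101 → c = 11011010, weight = 5.
  m = 011 → c = 01001110, weight = 4.
  m = 111 → c = 01000111, weight = 4.
Tally weights:
  weight 0: 1 codewords.
  weight 2: 1 codewords.
  weight 3: 1 codewords.
  weight 4: 2 codewords.
  weight 5: 3 codewords.
Minimum distance d = smallest w > 0 with A_w > 0 = 2.
Sanity: Σ A_w = 8 = 2^3 = 8 ✓.


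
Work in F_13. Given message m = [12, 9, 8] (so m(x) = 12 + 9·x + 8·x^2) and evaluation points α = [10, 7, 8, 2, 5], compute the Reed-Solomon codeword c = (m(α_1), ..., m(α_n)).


c = [5, 12, 11, 10, 10]

Message polynomial: m(x) = 12 + 9·x + 8·x^2 (mod 13).
For each evaluation point α_i, compute m(α_i) mod 13:
  α_1 = 10: Horner steps 8 → 11 → 5, so m(10) = 5.
  α_2 = 7: Horner steps 8 → 0 → 12, so m(7) = 12.
  α_3 = 8: Horner steps 8 → 8 → 11, so m(8) = 11.
  α_4 = 2: Horner steps 8 → 12 → 10, so m(2) = 10.
  α_5 = 5: Horner steps 8 → 10 → 10, so m(5) = 10.
Codeword c = [5, 12, 11, 10, 10] ∈ F_13^5.


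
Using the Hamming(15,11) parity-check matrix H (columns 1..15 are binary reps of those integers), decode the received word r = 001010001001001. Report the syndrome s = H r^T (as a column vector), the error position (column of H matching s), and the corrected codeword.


s = (1, 1, 0, 0)^T, error position = 12, corrected codeword c = 001010001000001

Compute s = H r^T mod 2 one row at a time:
  s_1 = 0 + 1 + 0 + 0 + 1 + 0 + 0 + 1 = 3 ≡ 1 (mod 2).
  s_2 = 0 + 1 + 0 + 0 + 1 + 0 + 0 + 1 = 3 ≡ 1 (mod 2).
  s_3 = 0 + 1 + 0 + 0 + 0 + 0 + 0 + 1 = 2 ≡ 0 (mod 2).
  s_4 = 0 + 1 + 1 + 0 + 1 + 0 + 0 + 1 = 4 ≡ 0 (mod 2).
s = (1, 1, 0, 0)^T — this equals column 12 of H (binary 1100), so error is at position 12.
Correct: flip bit 12 of r = 001010001001001 to get c = 001010001000001.


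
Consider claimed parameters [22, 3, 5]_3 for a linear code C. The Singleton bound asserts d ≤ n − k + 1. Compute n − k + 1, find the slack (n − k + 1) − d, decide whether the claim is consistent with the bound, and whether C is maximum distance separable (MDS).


Singleton RHS = n − k + 1 = 20, slack = 15, bound satisfied, not MDS.

Singleton bound: d ≤ n − k + 1.
Here n = 22, k = 3, so n − k + 1 = 20.
Given d = 5, check d ≤ 20: YES.
Slack = (n − k + 1) − d = 15.
The code is NOT MDS (slack = 15 > 0).
Description: the claimed parameters are [22, 3, 5]_3; such a code would be non-MDS.


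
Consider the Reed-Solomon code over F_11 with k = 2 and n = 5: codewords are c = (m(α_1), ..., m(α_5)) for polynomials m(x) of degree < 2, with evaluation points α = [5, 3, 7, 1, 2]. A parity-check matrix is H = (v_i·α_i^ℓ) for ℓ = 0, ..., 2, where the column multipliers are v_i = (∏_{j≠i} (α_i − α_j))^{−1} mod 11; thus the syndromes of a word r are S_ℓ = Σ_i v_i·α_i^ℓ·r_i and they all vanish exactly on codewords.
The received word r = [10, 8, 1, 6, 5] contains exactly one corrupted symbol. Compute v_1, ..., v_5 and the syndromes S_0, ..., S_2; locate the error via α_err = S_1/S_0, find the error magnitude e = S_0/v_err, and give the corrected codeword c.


S = (6, 1, 2), error at position 5, error magnitude e = 9, c = [10, 8, 1, 6, 7].

Step 1: column multipliers v_i = (∏_{j≠i}(α_i − α_j))^{−1} mod 11.
  i = 1 (α = 5): (5−3)(5−7)(5−1)(5−2) = 2·(−2)·4·3 = −48 ≡ 7, so v_1 = 7^{−1} = 8 (mod 11).
  i = 2 (α = 3): (3−5)(3−7)(3−1)(3−2) = (−2)·(−4)·2·1 = 16 ≡ 5, so v_2 = 5^{−1} = 9 (mod 11).
  i = 3 (α = 7): (7−5)(7−3)(7−1)(7−2) = 2·4·6·5 = 240 ≡ 9, so v_3 = 9^{−1} = 5 (mod 11).
  i = 4 (α = 1): (1−5)(1−3)(1−7)(1−2) = (−4)·(−2)·(−6)·(−1) = 48 ≡ 4, so v_4 = 4^{−1} = 3 (mod 11).
  i = 5 (α = 2): (2−5)(2−3)(2−7)(2−1) = (−3)·(−1)·(−5)·1 = −15 ≡ 7, so v_5 = 7^{−1} = 8 (mod 11).
  v = [8, 9, 5, 3, 8].
Step 2: syndromes of r = [10, 8, 1, 6, 5] (all sums mod 11).
  S_0 = Σ v_i r_i = 8·10 + 9·8 + 5·1 + 3·6 + 8·5 = 215 ≡ 6.
  S_1 = Σ v_i α_i r_i = 8·5·10 + 9·3·8 + 5·7·1 + 3·1·6 + 8·2·5 = 749 ≡ 1.
  α_i^2 mod 11 = [3, 9, 5, 1, 4].
  S_2 = Σ v_i α_i^2 r_i = 8·3·10 + 9·9·8 + 5·5·1 + 3·1·6 + 8·4·5 = 1091 ≡ 2.
  S = (6, 1, 2) ≠ 0, so r is not a codeword (an error is present).
Step 3: locate the error. For a single error e at position i, S_ℓ = v_i·e·α_i^ℓ, so α_err = S_1/S_0.
  S_0^{−1} = 6^{−1} = 2 (mod 11), so α_err = 1·2 = 2 ≡ 2 = α_5. Error position i = 5.
  Consistency check: S_2/S_1 = 2·1 = 2 ≡ 2 = α_err ✓ (single-error assumption holds).
Step 4: error magnitude e = S_0/v_5 = S_0·∏_{j≠5}(α_5 − α_j) = 6·7 = 42 ≡ 9 (mod 11).
Step 5: correct position 5: c_5 = r_5 − e = 5 − 9 ≡ 7 (mod 11). Hence c = [10, 8, 1, 6, 7].
  Check: interpolating c through the α_i gives m(x) = 5 + 1·x (degree < 2) with m(α_i) = c_i for every i, so c is indeed a codeword.


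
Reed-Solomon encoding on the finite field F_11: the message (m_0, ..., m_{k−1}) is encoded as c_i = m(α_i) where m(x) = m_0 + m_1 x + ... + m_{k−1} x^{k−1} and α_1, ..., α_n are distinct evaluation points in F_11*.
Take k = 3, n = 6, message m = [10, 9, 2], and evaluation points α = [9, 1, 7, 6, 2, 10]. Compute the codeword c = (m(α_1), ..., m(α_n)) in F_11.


c = [0, 10, 6, 4, 3, 3]

Message polynomial: m(x) = 10 + 9·x + 2·x^2 (mod 11).
For each evaluation point α_i, compute m(α_i) mod 11:
  α_1 = 9: Horner steps 2 → 5 → 0, so m(9) = 0.
  α_2 = 1: Horner steps 2 → 0 → 10, so m(1) = 10.
  α_3 = 7: Horner steps 2 → 1 → 6, so m(7) = 6.
  α_4 = 6: Horner steps 2 → 10 → 4, so m(6) = 4.
  α_5 = 2: Horner steps 2 → 2 → 3, so m(2) = 3.
  α_6 = 10: Horner steps 2 → 7 → 3, so m(10) = 3.
Codeword c = [0, 10, 6, 4, 3, 3] ∈ F_11^6.


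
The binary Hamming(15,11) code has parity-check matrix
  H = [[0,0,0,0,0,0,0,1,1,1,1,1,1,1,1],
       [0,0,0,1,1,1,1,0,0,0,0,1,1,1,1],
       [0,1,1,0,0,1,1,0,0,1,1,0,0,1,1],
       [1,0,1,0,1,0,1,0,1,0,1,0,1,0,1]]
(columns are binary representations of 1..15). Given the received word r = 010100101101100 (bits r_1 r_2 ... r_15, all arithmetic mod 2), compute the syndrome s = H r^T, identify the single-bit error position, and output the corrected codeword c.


s = (0, 0, 1, 1)^T, error position = 3, corrected codeword c = 011100101101100

Compute s = H r^T mod 2 one row at a time:
  s_1 = 0 + 1 + 1 + 0 + 1 + 1 + 0 + 0 = 4 ≡ 0 (mod 2).
  s_2 = 1 + 0 + 0 + 1 + 1 + 1 + 0 + 0 = 4 ≡ 0 (mod 2).
  s_3 = 1 + 0 + 0 + 1 + 1 + 0 + 0 + 0 = 3 ≡ 1 (mod 2).
  s_4 = 0 + 0 + 0 + 1 + 1 + 0 + 1 + 0 = 3 ≡ 1 (mod 2).
s = (0, 0, 1, 1)^T — this equals column 3 of H (binary 0011), so error is at position 3.
Correct: flip bit 3 of r = 010100101101100 to get c = 011100101101100.


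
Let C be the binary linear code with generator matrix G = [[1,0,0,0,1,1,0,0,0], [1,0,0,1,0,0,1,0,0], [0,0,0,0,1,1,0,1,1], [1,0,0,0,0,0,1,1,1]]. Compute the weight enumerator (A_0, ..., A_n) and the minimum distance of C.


Weight distribution: A_0 = 1, A_1 = 1, A_2 = 1, A_3 = 5, A_4 = 5, A_5 = 1, A_6 = 1, A_7 = 1. Minimum distance d = 1.

Enumerate all 2^4 = 16 messages m ∈ F_2^4.
For each, compute codeword c = mG in F_2^9, then tally its weight.
  m = 0000 → c = 000000000, weight = 0.
  m = 1000 → c = 100011000, weight = 3.
  m = 0100 → c = 100100100, weight = 3.
  m = 1100 → c = 000111100, weight = 4.
  m = 0010 → c = 000011011, weight = 4.
  m = 1010 → c = 100000011, weight = 3.
  m = 0110 → c = 100111111, weight = 7.
  m = 1110 → c = 000100111, weight = 4.
  m = 0001 → c = 100000111, weight = 4.
  m = 1001 → c = 000011111, weight = 5.
  m = 0101 → c = 000100011, weight = 3.
  m = 1101 → c = 100111011, weight = 6.
  m = 0011 → c = 100011100, weight = 4.
  m = 1011 → c = 000000100, weight = 1.
  m = 0111 → c = 000111000, weight = 3.
  m = 1111 → c = 100100000, weight = 2.
Tally weights:
  weight 0: 1 codewords.
  weight 1: 1 codewords.
  weight 2: 1 codewords.
  weight 3: 5 codewords.
  weight 4: 5 codewords.
  weight 5: 1 codewords.
  weight 6: 1 codewords.
  weight 7: 1 codewords.
Minimum distance d = smallest w > 0 with A_w > 0 = 1.
Sanity: Σ A_w = 16 = 2^4 = 16 ✓.


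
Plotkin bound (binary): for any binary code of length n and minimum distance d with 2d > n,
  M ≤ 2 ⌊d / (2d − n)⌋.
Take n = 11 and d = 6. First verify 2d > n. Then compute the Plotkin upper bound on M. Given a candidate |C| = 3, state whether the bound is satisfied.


Plotkin bound M ≤ 12; given |C| = 3 ≤ bound (satisfied).

Check applicability: 2d = 12, n = 11.
2d − n = 1 > 0, so Plotkin applies.
Compute d/(2d−n) = 6/1 ≈ 6.0000.
⌊d/(2d−n)⌋ = 6.
Plotkin bound: M ≤ 2·6 = 12.
Given |C| = 3, check: satisfied.
This |C| is below the Plotkin bound.


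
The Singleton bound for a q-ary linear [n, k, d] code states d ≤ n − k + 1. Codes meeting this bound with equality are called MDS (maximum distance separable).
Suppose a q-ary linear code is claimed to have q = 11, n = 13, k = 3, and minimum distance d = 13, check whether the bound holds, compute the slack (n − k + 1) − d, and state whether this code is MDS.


Singleton RHS = n − k + 1 = 11, slack = -2, bound violated (no such code; not MDS).

Singleton bound: d ≤ n − k + 1.
Here n = 13, k = 3, so n − k + 1 = 11.
Given d = 13, check d ≤ 11: NO.
Slack = (n − k + 1) − d = -2.
The slack is negative: d = 13 exceeds n − k + 1 = 11 by 2, so the Singleton bound is violated and no linear [13, 3, 13]_11 code can exist. In particular it is not MDS (MDS requires d = n − k + 1 exactly).
Description: the claimed parameters are [13, 3, 13]_11; such a code would be impossible (violates the Singleton bound).


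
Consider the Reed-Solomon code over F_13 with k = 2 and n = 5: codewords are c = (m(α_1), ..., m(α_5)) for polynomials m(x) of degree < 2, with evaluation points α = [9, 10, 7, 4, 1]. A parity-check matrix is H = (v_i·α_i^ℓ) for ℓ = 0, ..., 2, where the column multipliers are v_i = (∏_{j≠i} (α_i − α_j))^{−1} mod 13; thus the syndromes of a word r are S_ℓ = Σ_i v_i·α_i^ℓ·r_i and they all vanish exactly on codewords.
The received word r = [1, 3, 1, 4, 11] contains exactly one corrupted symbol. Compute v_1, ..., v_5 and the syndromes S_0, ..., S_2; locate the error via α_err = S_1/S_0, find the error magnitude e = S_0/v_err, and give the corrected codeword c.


S = (1, 7, 10), error at position 3, error magnitude e = 4, c = [1, 3, 10, 4, 11].

Step 1: column multipliers v_i = (∏_{j≠i}(α_i − α_j))^{−1} mod 13.
  i = 1 (α = 9): (9−10)(9−7)(9−4)(9−1) = (−1)·2·5·8 = −80 ≡ 11, so v_1 = 11^{−1} = 6 (mod 13).
  i = 2 (α = 10): (10−9)(10−7)(10−4)(10−1) = 1·3·6·9 = 162 ≡ 6, so v_2 = 6^{−1} = 11 (mod 13).
  i = 3 (α = 7): (7−9)(7−10)(7−4)(7−1) = (−2)·(−3)·3·6 = 108 ≡ 4, so v_3 = 4^{−1} = 10 (mod 13).
  i = 4 (α = 4): (4−9)(4−10)(4−7)(4−1) = (−5)·(−6)·(−3)·3 = −270 ≡ 3, so v_4 = 3^{−1} = 9 (mod 13).
  i = 5 (α = 1): (1−9)(1−10)(1−7)(1−4) = (−8)·(−9)·(−6)·(−3) = 1296 ≡ 9, so v_5 = 9^{−1} = 3 (mod 13).
  v = [6, 11, 10, 9, 3].
Step 2: syndromes of r = [1, 3, 1, 4, 11] (all sums mod 13).
  S_0 = Σ v_i r_i = 6·1 + 11·3 + 10·1 + 9·4 + 3·11 = 118 ≡ 1.
  S_1 = Σ v_i α_i r_i = 6·9·1 + 11·10·3 + 10·7·1 + 9·4·4 + 3·1·11 = 631 ≡ 7.
  α_i^2 mod 13 = [3, 9, 10, 3, 1].
  S_2 = Σ v_i α_i^2 r_i = 6·3·1 + 11·9·3 + 10·10·1 + 9·3·4 + 3·1·11 = 556 ≡ 10.
  S = (1, 7, 10) ≠ 0, so r is not a codeword (an error is present).
Step 3: locate the error. For a single error e at position i, S_ℓ = v_i·e·α_i^ℓ, so α_err = S_1/S_0.
  S_0^{−1} = 1^{−1} = 1 (mod 13), so α_err = 7·1 = 7 ≡ 7 = α_3. Error position i = 3.
  Consistency check: S_2/S_1 = 10·2 = 20 ≡ 7 = α_err ✓ (single-error assumption holds).
Step 4: error magnitude e = S_0/v_3 = S_0·∏_{j≠3}(α_3 − α_j) = 1·4 = 4 ≡ 4 (mod 13).
Step 5: correct position 3: c_3 = r_3 − e = 1 − 4 ≡ 10 (mod 13). Hence c = [1, 3, 10, 4, 11].
  Check: interpolating c through the α_i gives m(x) = 9 + 2·x (degree < 2) with m(α_i) = c_i for every i, so c is indeed a codeword.
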